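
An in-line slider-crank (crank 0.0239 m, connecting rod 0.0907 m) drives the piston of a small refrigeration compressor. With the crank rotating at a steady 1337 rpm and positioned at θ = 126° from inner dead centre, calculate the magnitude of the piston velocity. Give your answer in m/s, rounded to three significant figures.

ω = 2π·1337/60 = 140 rad/s
For an in-line slider-crank, x = r cosθ + √(L² − r² sin²θ), so v = −rω sinθ·[1 + r cosθ/√(L² − r² sin²θ)].
With r = 0.0239 m, L = 0.0907 m, θ = 126°: √(L² − r² sin²θ) = 0.088615 m.
v = −0.0239·140·0.80902·[1 + 0.0239·-0.58779/0.088615] = -2.278 m/s.
|v| = 2.278 m/s.

2.28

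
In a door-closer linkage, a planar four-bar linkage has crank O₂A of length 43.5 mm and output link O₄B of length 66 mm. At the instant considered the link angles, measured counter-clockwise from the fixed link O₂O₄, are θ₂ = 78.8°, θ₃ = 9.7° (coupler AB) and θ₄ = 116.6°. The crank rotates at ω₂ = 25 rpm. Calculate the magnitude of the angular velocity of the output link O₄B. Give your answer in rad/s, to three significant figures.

ω₂ = 2.618 rad/s (from 25 rpm).
Differentiating the loop-closure r₂e^{iθ₂}+r₃e^{iθ₃}=r₁+r₄e^{iθ₄} gives r₂ω₂e^{iθ₂}+r₃ω₃e^{iθ₃}=r₄ω₄e^{iθ₄}.
Eliminating the other unknown: ω₄ = r₂ω₂ sin(θ₂−θ₃) / [r₄ sin(θ₄−θ₃)].
Numerator sine = +0.93420; denominator sine = +0.95681.
Result = 0.0435·2.618·(+0.93420) / (0.066·(+0.95681)) = +1.6847 rad/s; magnitude 1.6847 rad/s.

1.68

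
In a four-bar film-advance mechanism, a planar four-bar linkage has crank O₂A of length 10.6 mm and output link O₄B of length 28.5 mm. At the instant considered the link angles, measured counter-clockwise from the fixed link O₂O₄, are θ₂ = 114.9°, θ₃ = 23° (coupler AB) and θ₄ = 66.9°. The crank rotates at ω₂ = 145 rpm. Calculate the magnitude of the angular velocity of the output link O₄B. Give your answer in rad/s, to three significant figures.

8.14

ω₂ = 15.18 rad/s (from 145 rpm).
Differentiating the loop-closure r₂e^{iθ₂}+r₃e^{iθ₃}=r₁+r₄e^{iθ₄} gives r₂ω₂e^{iθ₂}+r₃ω₃e^{iθ₃}=r₄ω₄e^{iθ₄}.
Eliminating the other unknown: ω₄ = r₂ω₂ sin(θ₂−θ₃) / [r₄ sin(θ₄−θ₃)].
Numerator sine = +0.99945; denominator sine = +0.69340.
Result = 0.0106·15.18·(+0.99945) / (0.0285·(+0.69340)) = +8.1402 rad/s; magnitude 8.1402 rad/s.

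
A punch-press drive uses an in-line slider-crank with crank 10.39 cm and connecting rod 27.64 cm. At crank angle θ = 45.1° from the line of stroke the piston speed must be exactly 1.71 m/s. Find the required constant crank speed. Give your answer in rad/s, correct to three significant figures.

18.2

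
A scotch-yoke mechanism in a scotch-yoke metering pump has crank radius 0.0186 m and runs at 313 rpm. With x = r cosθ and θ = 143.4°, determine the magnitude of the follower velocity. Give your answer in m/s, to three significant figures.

0.363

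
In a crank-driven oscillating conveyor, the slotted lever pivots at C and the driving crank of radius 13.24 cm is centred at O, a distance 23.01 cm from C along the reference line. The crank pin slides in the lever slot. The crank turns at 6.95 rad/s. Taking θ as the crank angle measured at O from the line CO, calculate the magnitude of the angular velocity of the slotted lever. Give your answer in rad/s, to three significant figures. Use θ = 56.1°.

2.30

ω = 6.95 rad/s
Crank pin A relative to C: A = (d + r cosθ, r sinθ); lever angle φ = atan2(r sinθ, d + r cosθ).
Differentiating tanφ: φ̇ = rω(d cosθ + r)/(d² + r² + 2dr cosθ).
d² + r² + 2dr cosθ = |CA|² = 0.104459 m²;  d cosθ + r = +0.26074 m.
|ω_lever| = |0.1324·6.95·+0.26074| / 0.104459 = 2.2968 rad/s.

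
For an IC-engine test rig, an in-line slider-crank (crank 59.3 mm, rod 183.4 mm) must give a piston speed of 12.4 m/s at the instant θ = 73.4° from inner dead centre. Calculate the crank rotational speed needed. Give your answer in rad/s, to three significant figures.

199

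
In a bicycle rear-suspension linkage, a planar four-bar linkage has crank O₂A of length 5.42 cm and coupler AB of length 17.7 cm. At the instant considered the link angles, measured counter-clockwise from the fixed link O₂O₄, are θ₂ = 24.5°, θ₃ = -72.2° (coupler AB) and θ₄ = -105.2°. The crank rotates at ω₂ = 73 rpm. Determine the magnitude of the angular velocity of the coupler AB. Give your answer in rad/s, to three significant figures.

3.31

ω₂ = 7.645 rad/s (from 73 rpm).
Differentiating the loop-closure r₂e^{iθ₂}+r₃e^{iθ₃}=r₁+r₄e^{iθ₄} gives r₂ω₂e^{iθ₂}+r₃ω₃e^{iθ₃}=r₄ω₄e^{iθ₄}.
Eliminating the other unknown: ω₃ = r₂ω₂ sin(θ₄−θ₂) / [r₃ sin(θ₃−θ₄)].
Numerator sine = -0.76940; denominator sine = +0.54464.
Result = 0.0542·7.645·(-0.76940) / (0.177·(+0.54464)) = -3.3069 rad/s; magnitude 3.3069 rad/s.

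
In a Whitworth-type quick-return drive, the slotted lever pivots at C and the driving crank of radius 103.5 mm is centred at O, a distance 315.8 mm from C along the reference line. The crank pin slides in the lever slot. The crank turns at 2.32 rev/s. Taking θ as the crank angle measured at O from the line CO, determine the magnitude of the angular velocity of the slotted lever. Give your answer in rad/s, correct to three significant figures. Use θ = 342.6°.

ω = 14.58 rad/s (from 2.32 rev/s).
Crank pin A relative to C: A = (d + r cosθ, r sinθ); lever angle φ = atan2(r sinθ, d + r cosθ).
Differentiating tanφ: φ̇ = rω(d cosθ + r)/(d² + r² + 2dr cosθ).
d² + r² + 2dr cosθ = |CA|² = 0.172821 m²;  d cosθ + r = +0.40485 m.
|ω_lever| = |0.1035·14.58·+0.40485| / 0.172821 = 3.5343 rad/s.

3.53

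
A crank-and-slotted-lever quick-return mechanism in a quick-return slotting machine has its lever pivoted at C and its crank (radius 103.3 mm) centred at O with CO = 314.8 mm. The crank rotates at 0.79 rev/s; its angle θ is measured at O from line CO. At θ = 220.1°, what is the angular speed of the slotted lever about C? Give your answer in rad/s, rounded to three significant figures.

1.17

ω = 4.964 rad/s (from 0.79 rev/s).
Crank pin A relative to C: A = (d + r cosθ, r sinθ); lever angle φ = atan2(r sinθ, d + r cosθ).
Differentiating tanφ: φ̇ = rω(d cosθ + r)/(d² + r² + 2dr cosθ).
d² + r² + 2dr cosθ = |CA|² = 0.0600212 m²;  d cosθ + r = -0.1375 m.
|ω_lever| = |0.1033·4.964·-0.1375| / 0.0600212 = 1.1746 rad/s.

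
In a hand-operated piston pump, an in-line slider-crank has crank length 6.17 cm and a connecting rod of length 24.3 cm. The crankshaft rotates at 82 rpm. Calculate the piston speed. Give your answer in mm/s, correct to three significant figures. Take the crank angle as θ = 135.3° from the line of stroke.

304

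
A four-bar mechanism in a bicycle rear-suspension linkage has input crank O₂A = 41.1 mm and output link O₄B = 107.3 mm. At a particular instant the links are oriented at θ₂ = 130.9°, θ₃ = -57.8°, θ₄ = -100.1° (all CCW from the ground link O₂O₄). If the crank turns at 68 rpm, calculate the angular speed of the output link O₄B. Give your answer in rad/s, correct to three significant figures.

0.613

ω₂ = 7.121 rad/s (from 68 rpm).
Differentiating the loop-closure r₂e^{iθ₂}+r₃e^{iθ₃}=r₁+r₄e^{iθ₄} gives r₂ω₂e^{iθ₂}+r₃ω₃e^{iθ₃}=r₄ω₄e^{iθ₄}.
Eliminating the other unknown: ω₄ = r₂ω₂ sin(θ₂−θ₃) / [r₄ sin(θ₄−θ₃)].
Numerator sine = -0.15126; denominator sine = -0.67301.
Result = 0.0411·7.121·(-0.15126) / (0.1073·(-0.67301)) = +0.61303 rad/s; magnitude 0.61303 rad/s.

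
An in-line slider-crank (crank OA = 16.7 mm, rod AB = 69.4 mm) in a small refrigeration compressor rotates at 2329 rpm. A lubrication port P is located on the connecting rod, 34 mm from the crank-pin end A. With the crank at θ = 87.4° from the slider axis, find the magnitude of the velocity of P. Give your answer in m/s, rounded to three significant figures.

4.09

ω = 243.9 rad/s.  Crank-pin speed |V_A| = rω = 4.073 m/s, perpendicular to OA.
Rod angle: sinφ = −(r/L) sinθ ⇒ φ = -13.909°; ω_rod = −rω cosθ/√(L²−r²sin²θ) = -2.7427 rad/s.
V_P = V_A + ω_rod × AP, with AP = 0.034 m along the rod.
Components: V_Px = −rω sinθ − a·ω_rod·sinφ = -4.0912 m/s;  V_Py = rω cosθ + a·ω_rod·cosφ = +0.094245 m/s.
|V_P| = √(V_Px² + V_Py²) = 4.0923 m/s.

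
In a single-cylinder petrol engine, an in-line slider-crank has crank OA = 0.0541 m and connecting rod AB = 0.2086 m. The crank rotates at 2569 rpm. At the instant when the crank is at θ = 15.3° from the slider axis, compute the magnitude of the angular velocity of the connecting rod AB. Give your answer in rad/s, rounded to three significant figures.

67.5

ω = 269 rad/s (converted from 2569 rpm).
The rod makes angle φ with the slider axis where L sinφ = r sinθ; differentiating, L cosφ·φ̇ = r ω cosθ.
L cosφ = √(L² − r² sin²θ) = 0.20811 m.
|ω_rod| = r ω |cosθ| / √(L² − r² sin²θ) = 0.0541·269·0.96456/0.20811 = 67.456 rad/s.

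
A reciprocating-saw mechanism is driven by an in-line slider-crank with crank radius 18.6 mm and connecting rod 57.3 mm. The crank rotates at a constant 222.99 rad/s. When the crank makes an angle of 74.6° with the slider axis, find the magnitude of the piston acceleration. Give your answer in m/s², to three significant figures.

23.5

ω = 223 rad/s
x(θ) = r cosθ + √(L² − r² sin²θ); with ω constant, a = ω²·d²x/dθ².
d²x/dθ² = −r cosθ − r²(cos2θ)/√u − r⁴ sin²2θ/(4u^{3/2}),  u = L² − r² sin²θ = 0.00296173 m².
Substituting r = 0.0186 m, L = 0.0573 m, θ = 74.6°: d²x/dθ² = +0.00047241 m.
a = ω²·d²x/dθ² = (223)²·(+0.00047241) = +23.49 m/s²;  |a| = 23.49 m/s².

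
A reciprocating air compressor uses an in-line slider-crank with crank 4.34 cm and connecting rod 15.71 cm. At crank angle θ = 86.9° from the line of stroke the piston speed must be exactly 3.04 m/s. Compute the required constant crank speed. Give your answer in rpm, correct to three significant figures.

660

For an in-line slider-crank, |v_piston| = rω|sinθ|·[1 + r cosθ/√(L² − r² sin²θ)].
With r = 0.0434 m, L = 0.1571 m, θ = 86.9°: the bracketed kinematic factor |dx/dθ| = 0.04401 m.
ω = v/|dx/dθ| = 3.04/0.04401 = 69.075 rad/s.
N = 60ω/(2π) = 659.62 rpm.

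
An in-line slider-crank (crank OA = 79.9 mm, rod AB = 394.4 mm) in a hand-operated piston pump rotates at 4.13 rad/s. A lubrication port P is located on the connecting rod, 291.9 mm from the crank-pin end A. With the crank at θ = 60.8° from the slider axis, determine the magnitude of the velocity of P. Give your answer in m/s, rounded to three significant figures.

ω = 4.13 rad/s.  Crank-pin speed |V_A| = rω = 0.32999 m/s, perpendicular to OA.
Rod angle: sinφ = −(r/L) sinθ ⇒ φ = -10.186°; ω_rod = −rω cosθ/√(L²−r²sin²θ) = -0.41472 rad/s.
V_P = V_A + ω_rod × AP, with AP = 0.2919 m along the rod.
Components: V_Px = −rω sinθ − a·ω_rod·sinφ = -0.30946 m/s;  V_Py = rω cosθ + a·ω_rod·cosφ = +0.041839 m/s.
|V_P| = √(V_Px² + V_Py²) = 0.31228 m/s.

0.312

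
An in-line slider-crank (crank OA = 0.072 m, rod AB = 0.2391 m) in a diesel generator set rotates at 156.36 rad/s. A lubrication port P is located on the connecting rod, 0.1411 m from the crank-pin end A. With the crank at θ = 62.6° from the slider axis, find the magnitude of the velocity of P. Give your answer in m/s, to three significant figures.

11.0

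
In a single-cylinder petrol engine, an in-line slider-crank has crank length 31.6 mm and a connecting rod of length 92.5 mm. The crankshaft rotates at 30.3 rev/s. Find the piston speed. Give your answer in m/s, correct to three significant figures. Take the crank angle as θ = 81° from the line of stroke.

6.28

ω = 2π·30.3 = 190.4 rad/s
For an in-line slider-crank, x = r cosθ + √(L² − r² sin²θ), so v = −rω sinθ·[1 + r cosθ/√(L² − r² sin²θ)].
With r = 0.0316 m, L = 0.0925 m, θ = 81°: √(L² − r² sin²θ) = 0.087075 m.
v = −0.0316·190.4·0.98769·[1 + 0.0316·0.15643/0.087075] = -6.2793 m/s.
|v| = 6.2793 m/s.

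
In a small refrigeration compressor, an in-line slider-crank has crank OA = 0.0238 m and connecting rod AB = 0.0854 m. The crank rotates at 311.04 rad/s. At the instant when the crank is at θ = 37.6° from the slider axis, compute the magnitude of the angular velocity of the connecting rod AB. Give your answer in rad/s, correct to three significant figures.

69.7

ω = 311 rad/s
The rod makes angle φ with the slider axis where L sinφ = r sinθ; differentiating, L cosφ·φ̇ = r ω cosθ.
L cosφ = √(L² − r² sin²θ) = 0.084156 m.
|ω_rod| = r ω |cosθ| / √(L² − r² sin²θ) = 0.0238·311·0.79229/0.084156 = 69.693 rad/s.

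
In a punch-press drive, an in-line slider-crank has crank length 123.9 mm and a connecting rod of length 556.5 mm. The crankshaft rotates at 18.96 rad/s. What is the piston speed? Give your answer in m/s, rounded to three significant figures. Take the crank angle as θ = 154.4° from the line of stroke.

ω = 18.96 rad/s
For an in-line slider-crank, x = r cosθ + √(L² − r² sin²θ), so v = −rω sinθ·[1 + r cosθ/√(L² − r² sin²θ)].
With r = 0.1239 m, L = 0.5565 m, θ = 154.4°: √(L² − r² sin²θ) = 0.55392 m.
v = −0.1239·18.96·0.43209·[1 + 0.1239·-0.90183/0.55392] = -0.81028 m/s.
|v| = 0.81028 m/s.

0.810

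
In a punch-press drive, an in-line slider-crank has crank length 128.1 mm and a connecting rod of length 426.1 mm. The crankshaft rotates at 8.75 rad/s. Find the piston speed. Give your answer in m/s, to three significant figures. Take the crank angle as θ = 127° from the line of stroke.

0.728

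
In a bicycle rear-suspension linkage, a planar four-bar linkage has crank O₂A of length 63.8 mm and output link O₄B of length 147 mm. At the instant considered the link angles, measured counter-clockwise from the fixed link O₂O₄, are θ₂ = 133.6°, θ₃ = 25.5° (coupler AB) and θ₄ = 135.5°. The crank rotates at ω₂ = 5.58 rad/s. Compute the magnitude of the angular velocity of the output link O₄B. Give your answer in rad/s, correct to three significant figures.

2.45

ω₂ = 5.58 rad/s
Differentiating the loop-closure r₂e^{iθ₂}+r₃e^{iθ₃}=r₁+r₄e^{iθ₄} gives r₂ω₂e^{iθ₂}+r₃ω₃e^{iθ₃}=r₄ω₄e^{iθ₄}.
Eliminating the other unknown: ω₄ = r₂ω₂ sin(θ₂−θ₃) / [r₄ sin(θ₄−θ₃)].
Numerator sine = +0.95052; denominator sine = +0.93969.
Result = 0.0638·5.58·(+0.95052) / (0.147·(+0.93969)) = +2.4497 rad/s; magnitude 2.4497 rad/s.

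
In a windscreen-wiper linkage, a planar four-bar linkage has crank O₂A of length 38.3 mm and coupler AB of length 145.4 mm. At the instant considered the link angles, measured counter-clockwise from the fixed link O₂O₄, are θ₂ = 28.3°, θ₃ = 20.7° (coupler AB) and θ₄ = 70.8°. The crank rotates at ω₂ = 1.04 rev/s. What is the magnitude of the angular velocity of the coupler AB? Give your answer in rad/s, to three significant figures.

1.52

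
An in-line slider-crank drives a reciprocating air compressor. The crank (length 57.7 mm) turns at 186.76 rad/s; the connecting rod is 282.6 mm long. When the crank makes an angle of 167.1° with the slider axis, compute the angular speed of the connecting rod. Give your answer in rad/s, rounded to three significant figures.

ω = 186.8 rad/s
The rod makes angle φ with the slider axis where L sinφ = r sinθ; differentiating, L cosφ·φ̇ = r ω cosθ.
L cosφ = √(L² − r² sin²θ) = 0.28231 m.
|ω_rod| = r ω |cosθ| / √(L² − r² sin²θ) = 0.0577·186.8·0.97476/0.28231 = 37.208 rad/s.

37.2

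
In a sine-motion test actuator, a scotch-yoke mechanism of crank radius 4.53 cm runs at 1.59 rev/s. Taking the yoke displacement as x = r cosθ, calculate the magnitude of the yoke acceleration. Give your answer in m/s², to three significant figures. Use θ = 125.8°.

ω = 9.99 rad/s (from 1.59 rev/s).
x = r cosθ ⇒ ẍ = −rω² cosθ (ω constant).
|a| = rω²|cosθ| = 0.0453·(9.99)²·|cos 125.8°| = 2.6447 m/s².

2.64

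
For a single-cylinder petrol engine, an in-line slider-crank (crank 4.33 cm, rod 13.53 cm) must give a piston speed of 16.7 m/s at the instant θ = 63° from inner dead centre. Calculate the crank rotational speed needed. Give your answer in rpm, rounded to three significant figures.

For an in-line slider-crank, |v_piston| = rω|sinθ|·[1 + r cosθ/√(L² − r² sin²θ)].
With r = 0.0433 m, L = 0.1353 m, θ = 63°: the bracketed kinematic factor |dx/dθ| = 0.044429 m.
ω = v/|dx/dθ| = 16.7/0.044429 = 375.88 rad/s.
N = 60ω/(2π) = 3589.4 rpm.

3590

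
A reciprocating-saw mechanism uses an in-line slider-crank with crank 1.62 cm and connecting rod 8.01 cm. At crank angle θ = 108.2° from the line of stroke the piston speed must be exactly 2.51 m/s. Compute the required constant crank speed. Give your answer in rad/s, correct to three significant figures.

174

For an in-line slider-crank, |v_piston| = rω|sinθ|·[1 + r cosθ/√(L² − r² sin²θ)].
With r = 0.0162 m, L = 0.0801 m, θ = 108.2°: the bracketed kinematic factor |dx/dθ| = 0.014399 m.
ω = v/|dx/dθ| = 2.51/0.014399 = 174.32 rad/s.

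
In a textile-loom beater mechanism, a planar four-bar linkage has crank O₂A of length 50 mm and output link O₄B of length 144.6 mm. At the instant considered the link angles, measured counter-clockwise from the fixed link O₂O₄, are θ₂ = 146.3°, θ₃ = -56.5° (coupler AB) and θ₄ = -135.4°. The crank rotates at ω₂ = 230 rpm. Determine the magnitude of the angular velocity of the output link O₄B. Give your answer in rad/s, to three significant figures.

ω₂ = 24.09 rad/s (from 230 rpm).
Differentiating the loop-closure r₂e^{iθ₂}+r₃e^{iθ₃}=r₁+r₄e^{iθ₄} gives r₂ω₂e^{iθ₂}+r₃ω₃e^{iθ₃}=r₄ω₄e^{iθ₄}.
Eliminating the other unknown: ω₄ = r₂ω₂ sin(θ₂−θ₃) / [r₄ sin(θ₄−θ₃)].
Numerator sine = -0.38752; denominator sine = -0.98129.
Result = 0.05·24.09·(-0.38752) / (0.1446·(-0.98129)) = +3.2889 rad/s; magnitude 3.2889 rad/s.

3.29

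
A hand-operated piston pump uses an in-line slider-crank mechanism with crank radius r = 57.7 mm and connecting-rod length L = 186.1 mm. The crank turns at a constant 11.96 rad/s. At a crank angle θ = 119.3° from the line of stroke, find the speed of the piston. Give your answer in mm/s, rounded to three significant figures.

ω = 11.96 rad/s
For an in-line slider-crank, x = r cosθ + √(L² − r² sin²θ), so v = −rω sinθ·[1 + r cosθ/√(L² − r² sin²θ)].
With r = 0.0577 m, L = 0.1861 m, θ = 119.3°: √(L² − r² sin²θ) = 0.17917 m.
v = −0.0577·11.96·0.87207·[1 + 0.0577·-0.48938/0.17917] = -0.50696 m/s.
|v| = 0.50696 m/s = 506.96 mm/s.

507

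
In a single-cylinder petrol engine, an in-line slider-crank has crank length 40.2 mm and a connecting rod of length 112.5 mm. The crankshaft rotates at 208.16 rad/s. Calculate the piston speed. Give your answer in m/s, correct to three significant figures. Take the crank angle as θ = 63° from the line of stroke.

8.73

ω = 208.2 rad/s
For an in-line slider-crank, x = r cosθ + √(L² − r² sin²θ), so v = −rω sinθ·[1 + r cosθ/√(L² − r² sin²θ)].
With r = 0.0402 m, L = 0.1125 m, θ = 63°: √(L² − r² sin²θ) = 0.10665 m.
v = −0.0402·208.2·0.89101·[1 + 0.0402·0.45399/0.10665] = -8.7319 m/s.
|v| = 8.7319 m/s.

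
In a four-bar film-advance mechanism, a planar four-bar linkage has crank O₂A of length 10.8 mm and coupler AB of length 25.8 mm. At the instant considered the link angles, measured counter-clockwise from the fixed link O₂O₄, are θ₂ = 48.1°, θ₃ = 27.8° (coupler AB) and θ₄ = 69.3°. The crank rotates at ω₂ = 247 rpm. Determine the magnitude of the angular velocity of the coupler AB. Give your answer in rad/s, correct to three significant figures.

5.91

ω₂ = 25.87 rad/s (from 247 rpm).
Differentiating the loop-closure r₂e^{iθ₂}+r₃e^{iθ₃}=r₁+r₄e^{iθ₄} gives r₂ω₂e^{iθ₂}+r₃ω₃e^{iθ₃}=r₄ω₄e^{iθ₄}.
Eliminating the other unknown: ω₃ = r₂ω₂ sin(θ₄−θ₂) / [r₃ sin(θ₃−θ₄)].
Numerator sine = +0.36162; denominator sine = -0.66262.
Result = 0.0108·25.87·(+0.36162) / (0.0258·(-0.66262)) = -5.9091 rad/s; magnitude 5.9091 rad/s.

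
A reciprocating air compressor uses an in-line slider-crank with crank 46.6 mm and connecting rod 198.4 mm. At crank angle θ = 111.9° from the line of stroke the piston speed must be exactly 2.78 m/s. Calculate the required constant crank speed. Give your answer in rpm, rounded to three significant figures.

675

For an in-line slider-crank, |v_piston| = rω|sinθ|·[1 + r cosθ/√(L² − r² sin²θ)].
With r = 0.0466 m, L = 0.1984 m, θ = 111.9°: the bracketed kinematic factor |dx/dθ| = 0.039356 m.
ω = v/|dx/dθ| = 2.78/0.039356 = 70.637 rad/s.
N = 60ω/(2π) = 674.54 rpm.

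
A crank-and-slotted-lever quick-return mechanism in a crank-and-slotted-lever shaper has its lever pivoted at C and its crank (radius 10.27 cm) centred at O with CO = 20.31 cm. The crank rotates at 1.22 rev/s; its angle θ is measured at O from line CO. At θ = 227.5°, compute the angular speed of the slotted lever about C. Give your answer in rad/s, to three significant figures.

ω = 7.665 rad/s (from 1.22 rev/s).
Crank pin A relative to C: A = (d + r cosθ, r sinθ); lever angle φ = atan2(r sinθ, d + r cosθ).
Differentiating tanφ: φ̇ = rω(d cosθ + r)/(d² + r² + 2dr cosθ).
d² + r² + 2dr cosθ = |CA|² = 0.0236135 m²;  d cosθ + r = -0.034512 m.
|ω_lever| = |0.1027·7.665·-0.034512| / 0.0236135 = 1.1506 rad/s.

1.15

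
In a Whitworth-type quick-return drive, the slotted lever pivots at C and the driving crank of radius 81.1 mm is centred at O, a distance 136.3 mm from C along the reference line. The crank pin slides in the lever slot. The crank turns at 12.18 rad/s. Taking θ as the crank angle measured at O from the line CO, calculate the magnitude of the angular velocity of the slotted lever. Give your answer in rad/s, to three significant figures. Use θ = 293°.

3.93

ω = 12.18 rad/s
Crank pin A relative to C: A = (d + r cosθ, r sinθ); lever angle φ = atan2(r sinθ, d + r cosθ).
Differentiating tanφ: φ̇ = rω(d cosθ + r)/(d² + r² + 2dr cosθ).
d² + r² + 2dr cosθ = |CA|² = 0.0337931 m²;  d cosθ + r = +0.13436 m.
|ω_lever| = |0.0811·12.18·+0.13436| / 0.0337931 = 3.9273 rad/s.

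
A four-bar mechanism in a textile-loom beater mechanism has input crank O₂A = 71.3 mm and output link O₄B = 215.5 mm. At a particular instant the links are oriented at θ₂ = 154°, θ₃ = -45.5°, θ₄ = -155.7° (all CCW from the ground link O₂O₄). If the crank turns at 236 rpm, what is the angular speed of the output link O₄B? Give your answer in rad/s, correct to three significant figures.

2.91

ω₂ = 24.71 rad/s (from 236 rpm).
Differentiating the loop-closure r₂e^{iθ₂}+r₃e^{iθ₃}=r₁+r₄e^{iθ₄} gives r₂ω₂e^{iθ₂}+r₃ω₃e^{iθ₃}=r₄ω₄e^{iθ₄}.
Eliminating the other unknown: ω₄ = r₂ω₂ sin(θ₂−θ₃) / [r₄ sin(θ₄−θ₃)].
Numerator sine = -0.33381; denominator sine = -0.93849.
Result = 0.0713·24.71·(-0.33381) / (0.2155·(-0.93849)) = +2.9084 rad/s; magnitude 2.9084 rad/s.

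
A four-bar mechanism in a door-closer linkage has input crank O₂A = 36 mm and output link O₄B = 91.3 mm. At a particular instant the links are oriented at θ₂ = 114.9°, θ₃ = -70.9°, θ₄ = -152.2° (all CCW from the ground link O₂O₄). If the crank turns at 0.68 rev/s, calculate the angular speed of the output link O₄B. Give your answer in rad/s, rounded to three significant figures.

0.172

ω₂ = 4.273 rad/s (from 0.68 rev/s).
Differentiating the loop-closure r₂e^{iθ₂}+r₃e^{iθ₃}=r₁+r₄e^{iθ₄} gives r₂ω₂e^{iθ₂}+r₃ω₃e^{iθ₃}=r₄ω₄e^{iθ₄}.
Eliminating the other unknown: ω₄ = r₂ω₂ sin(θ₂−θ₃) / [r₄ sin(θ₄−θ₃)].
Numerator sine = -0.10106; denominator sine = -0.98849.
Result = 0.036·4.273·(-0.10106) / (0.0913·(-0.98849)) = +0.17223 rad/s; magnitude 0.17223 rad/s.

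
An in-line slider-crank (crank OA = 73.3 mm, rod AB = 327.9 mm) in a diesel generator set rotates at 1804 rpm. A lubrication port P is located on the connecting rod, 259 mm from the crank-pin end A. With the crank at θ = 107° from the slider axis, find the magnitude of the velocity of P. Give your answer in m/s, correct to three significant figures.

12.6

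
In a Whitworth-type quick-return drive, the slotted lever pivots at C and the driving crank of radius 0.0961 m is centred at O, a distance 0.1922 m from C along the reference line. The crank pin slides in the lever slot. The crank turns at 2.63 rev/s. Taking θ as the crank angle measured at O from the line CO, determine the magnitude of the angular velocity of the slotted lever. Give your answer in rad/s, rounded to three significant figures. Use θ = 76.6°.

4.08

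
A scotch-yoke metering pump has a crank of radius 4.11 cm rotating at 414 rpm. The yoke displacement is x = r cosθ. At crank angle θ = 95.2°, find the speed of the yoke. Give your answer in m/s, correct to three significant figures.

1.77

ω = 43.35 rad/s (from 414 rpm).
x = r cosθ ⇒ ẋ = −rω sinθ.
|v| = rω|sinθ| = 0.0411·43.35·|sin 95.2°| = 1.7745 m/s.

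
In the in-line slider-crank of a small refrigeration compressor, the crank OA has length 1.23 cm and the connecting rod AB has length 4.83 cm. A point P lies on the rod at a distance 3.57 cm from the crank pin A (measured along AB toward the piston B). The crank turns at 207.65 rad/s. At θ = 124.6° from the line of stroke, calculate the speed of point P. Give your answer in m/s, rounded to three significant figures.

ω = 207.7 rad/s.  Crank-pin speed |V_A| = rω = 2.5541 m/s, perpendicular to OA.
Rod angle: sinφ = −(r/L) sinθ ⇒ φ = -12.100°; ω_rod = −rω cosθ/√(L²−r²sin²θ) = +30.71 rad/s.
V_P = V_A + ω_rod × AP, with AP = 0.0357 m along the rod.
Components: V_Px = −rω sinθ − a·ω_rod·sinφ = -1.8726 m/s;  V_Py = rω cosθ + a·ω_rod·cosφ = -0.37835 m/s.
|V_P| = √(V_Px² + V_Py²) = 1.9104 m/s.

1.91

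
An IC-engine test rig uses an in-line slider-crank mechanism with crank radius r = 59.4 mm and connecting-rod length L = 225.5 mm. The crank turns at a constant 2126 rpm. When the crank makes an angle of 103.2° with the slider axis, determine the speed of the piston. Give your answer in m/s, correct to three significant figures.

12.1

ω = 2π·2126/60 = 222.6 rad/s
For an in-line slider-crank, x = r cosθ + √(L² − r² sin²θ), so v = −rω sinθ·[1 + r cosθ/√(L² − r² sin²θ)].
With r = 0.0594 m, L = 0.2255 m, θ = 103.2°: √(L² − r² sin²θ) = 0.21796 m.
v = −0.0594·222.6·0.97358·[1 + 0.0594·-0.22835/0.21796] = -12.074 m/s.
|v| = 12.074 m/s.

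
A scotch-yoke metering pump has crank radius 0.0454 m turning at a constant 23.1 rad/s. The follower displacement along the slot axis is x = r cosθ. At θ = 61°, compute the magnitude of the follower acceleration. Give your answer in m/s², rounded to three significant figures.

ω = 23.1 rad/s
x = r cosθ ⇒ ẍ = −rω² cosθ (ω constant).
|a| = rω²|cosθ| = 0.0454·(23.1)²·|cos 61°| = 11.745 m/s².

11.7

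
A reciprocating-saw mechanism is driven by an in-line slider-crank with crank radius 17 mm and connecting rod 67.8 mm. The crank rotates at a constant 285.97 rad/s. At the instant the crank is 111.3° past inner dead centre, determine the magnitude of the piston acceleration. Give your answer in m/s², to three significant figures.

ω = 286 rad/s
x(θ) = r cosθ + √(L² − r² sin²θ); with ω constant, a = ω²·d²x/dθ².
d²x/dθ² = −r cosθ − r²(cos2θ)/√u − r⁴ sin²2θ/(4u^{3/2}),  u = L² − r² sin²θ = 0.00434597 m².
Substituting r = 0.017 m, L = 0.0678 m, θ = 111.3°: d²x/dθ² = +0.0093688 m.
a = ω²·d²x/dθ² = (286)²·(+0.0093688) = +766.17 m/s²;  |a| = 766.17 m/s².

766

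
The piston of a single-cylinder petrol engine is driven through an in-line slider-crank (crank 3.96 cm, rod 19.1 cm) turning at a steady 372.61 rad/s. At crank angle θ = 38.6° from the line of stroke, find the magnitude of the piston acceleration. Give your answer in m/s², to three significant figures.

4560

ω = 372.6 rad/s
x(θ) = r cosθ + √(L² − r² sin²θ); with ω constant, a = ω²·d²x/dθ².
d²x/dθ² = −r cosθ − r²(cos2θ)/√u − r⁴ sin²2θ/(4u^{3/2}),  u = L² − r² sin²θ = 0.0358706 m².
Substituting r = 0.0396 m, L = 0.191 m, θ = 38.6°: d²x/dθ² = -0.032869 m.
a = ω²·d²x/dθ² = (372.6)²·(-0.032869) = -4563.4 m/s²;  |a| = 4563.4 m/s².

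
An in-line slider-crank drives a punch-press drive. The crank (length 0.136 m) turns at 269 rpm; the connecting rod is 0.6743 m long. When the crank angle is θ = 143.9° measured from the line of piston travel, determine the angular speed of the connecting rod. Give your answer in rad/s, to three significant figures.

ω = 28.17 rad/s (converted from 269 rpm).
The rod makes angle φ with the slider axis where L sinφ = r sinθ; differentiating, L cosφ·φ̇ = r ω cosθ.
L cosφ = √(L² − r² sin²θ) = 0.66952 m.
|ω_rod| = r ω |cosθ| / √(L² − r² sin²θ) = 0.136·28.17·0.80799/0.66952 = 4.6234 rad/s.

4.62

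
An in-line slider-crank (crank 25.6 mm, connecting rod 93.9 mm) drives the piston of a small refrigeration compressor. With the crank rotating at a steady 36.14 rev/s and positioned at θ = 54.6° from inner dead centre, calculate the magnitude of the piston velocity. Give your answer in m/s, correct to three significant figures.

5.51

ω = 2π·36.1 = 227.1 rad/s
For an in-line slider-crank, x = r cosθ + √(L² − r² sin²θ), so v = −rω sinθ·[1 + r cosθ/√(L² − r² sin²θ)].
With r = 0.0256 m, L = 0.0939 m, θ = 54.6°: √(L² − r² sin²θ) = 0.091552 m.
v = −0.0256·227.1·0.81513·[1 + 0.0256·0.57928/0.091552] = -5.506 m/s.
|v| = 5.506 m/s.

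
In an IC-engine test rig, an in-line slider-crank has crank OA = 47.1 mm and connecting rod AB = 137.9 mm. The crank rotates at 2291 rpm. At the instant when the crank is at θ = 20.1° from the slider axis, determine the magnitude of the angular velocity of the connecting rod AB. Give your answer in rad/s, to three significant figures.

77.5

ω = 239.9 rad/s (converted from 2291 rpm).
The rod makes angle φ with the slider axis where L sinφ = r sinθ; differentiating, L cosφ·φ̇ = r ω cosθ.
L cosφ = √(L² − r² sin²θ) = 0.13695 m.
|ω_rod| = r ω |cosθ| / √(L² − r² sin²θ) = 0.0471·239.9·0.93909/0.13695 = 77.488 rad/s.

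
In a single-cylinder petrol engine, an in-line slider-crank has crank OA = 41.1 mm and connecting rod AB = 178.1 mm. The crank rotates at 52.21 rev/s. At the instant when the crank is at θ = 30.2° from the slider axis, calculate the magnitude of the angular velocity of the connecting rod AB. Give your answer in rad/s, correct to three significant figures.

65.9

ω = 328 rad/s (converted from 52.21 rev/s).
The rod makes angle φ with the slider axis where L sinφ = r sinθ; differentiating, L cosφ·φ̇ = r ω cosθ.
L cosφ = √(L² − r² sin²θ) = 0.1769 m.
|ω_rod| = r ω |cosθ| / √(L² − r² sin²θ) = 0.0411·328·0.86427/0.1769 = 65.873 rad/s.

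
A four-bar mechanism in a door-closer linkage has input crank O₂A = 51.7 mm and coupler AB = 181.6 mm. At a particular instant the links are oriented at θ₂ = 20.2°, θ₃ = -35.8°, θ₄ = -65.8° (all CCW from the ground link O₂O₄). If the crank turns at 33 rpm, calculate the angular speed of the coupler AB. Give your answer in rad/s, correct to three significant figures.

1.96

ω₂ = 3.456 rad/s (from 33 rpm).
Differentiating the loop-closure r₂e^{iθ₂}+r₃e^{iθ₃}=r₁+r₄e^{iθ₄} gives r₂ω₂e^{iθ₂}+r₃ω₃e^{iθ₃}=r₄ω₄e^{iθ₄}.
Eliminating the other unknown: ω₃ = r₂ω₂ sin(θ₄−θ₂) / [r₃ sin(θ₃−θ₄)].
Numerator sine = -0.99756; denominator sine = +0.50000.
Result = 0.0517·3.456·(-0.99756) / (0.1816·(+0.50000)) = -1.9629 rad/s; magnitude 1.9629 rad/s.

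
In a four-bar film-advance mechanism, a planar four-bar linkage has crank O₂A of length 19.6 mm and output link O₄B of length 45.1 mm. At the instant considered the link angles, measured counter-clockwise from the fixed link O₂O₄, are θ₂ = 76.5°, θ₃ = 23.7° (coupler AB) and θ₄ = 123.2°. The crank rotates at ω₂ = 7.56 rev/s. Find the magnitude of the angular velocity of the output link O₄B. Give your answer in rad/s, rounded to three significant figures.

16.7

ω₂ = 47.5 rad/s (from 7.56 rev/s).
Differentiating the loop-closure r₂e^{iθ₂}+r₃e^{iθ₃}=r₁+r₄e^{iθ₄} gives r₂ω₂e^{iθ₂}+r₃ω₃e^{iθ₃}=r₄ω₄e^{iθ₄}.
Eliminating the other unknown: ω₄ = r₂ω₂ sin(θ₂−θ₃) / [r₄ sin(θ₄−θ₃)].
Numerator sine = +0.79653; denominator sine = +0.98629.
Result = 0.0196·47.5·(+0.79653) / (0.0451·(+0.98629)) = +16.672 rad/s; magnitude 16.672 rad/s.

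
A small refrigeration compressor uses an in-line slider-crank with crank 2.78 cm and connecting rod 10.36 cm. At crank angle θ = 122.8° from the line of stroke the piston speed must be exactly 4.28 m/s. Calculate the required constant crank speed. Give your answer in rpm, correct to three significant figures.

2060

For an in-line slider-crank, |v_piston| = rω|sinθ|·[1 + r cosθ/√(L² − r² sin²θ)].
With r = 0.0278 m, L = 0.1036 m, θ = 122.8°: the bracketed kinematic factor |dx/dθ| = 0.019881 m.
ω = v/|dx/dθ| = 4.28/0.019881 = 215.28 rad/s.
N = 60ω/(2π) = 2055.8 rpm.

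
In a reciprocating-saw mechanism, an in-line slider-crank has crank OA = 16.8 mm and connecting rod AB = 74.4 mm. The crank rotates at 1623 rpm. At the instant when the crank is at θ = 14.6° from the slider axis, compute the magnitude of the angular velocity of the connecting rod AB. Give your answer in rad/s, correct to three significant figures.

37.2

ω = 170 rad/s (converted from 1623 rpm).
The rod makes angle φ with the slider axis where L sinφ = r sinθ; differentiating, L cosφ·φ̇ = r ω cosθ.
L cosφ = √(L² − r² sin²θ) = 0.074279 m.
|ω_rod| = r ω |cosθ| / √(L² − r² sin²θ) = 0.0168·170·0.96771/0.074279 = 37.199 rad/s.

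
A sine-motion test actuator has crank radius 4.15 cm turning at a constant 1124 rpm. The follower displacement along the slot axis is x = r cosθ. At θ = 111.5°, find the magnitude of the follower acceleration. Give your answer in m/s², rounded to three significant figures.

ω = 117.7 rad/s (from 1124 rpm).
x = r cosθ ⇒ ẍ = −rω² cosθ (ω constant).
|a| = rω²|cosθ| = 0.0415·(117.7)²·|cos 111.5°| = 210.72 m/s².

211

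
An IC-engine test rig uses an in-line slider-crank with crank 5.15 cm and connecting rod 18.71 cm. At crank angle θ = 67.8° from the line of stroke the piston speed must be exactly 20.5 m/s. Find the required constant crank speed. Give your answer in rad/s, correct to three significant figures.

For an in-line slider-crank, |v_piston| = rω|sinθ|·[1 + r cosθ/√(L² − r² sin²θ)].
With r = 0.0515 m, L = 0.1871 m, θ = 67.8°: the bracketed kinematic factor |dx/dθ| = 0.052811 m.
ω = v/|dx/dθ| = 20.5/0.052811 = 388.18 rad/s.

388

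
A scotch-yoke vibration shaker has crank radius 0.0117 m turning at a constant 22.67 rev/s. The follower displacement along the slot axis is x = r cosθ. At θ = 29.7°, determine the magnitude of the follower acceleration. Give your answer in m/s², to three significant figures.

ω = 142.4 rad/s (from 22.67 rev/s).
x = r cosθ ⇒ ẍ = −rω² cosθ (ω constant).
|a| = rω²|cosθ| = 0.0117·(142.4)²·|cos 29.7°| = 206.2 m/s².

206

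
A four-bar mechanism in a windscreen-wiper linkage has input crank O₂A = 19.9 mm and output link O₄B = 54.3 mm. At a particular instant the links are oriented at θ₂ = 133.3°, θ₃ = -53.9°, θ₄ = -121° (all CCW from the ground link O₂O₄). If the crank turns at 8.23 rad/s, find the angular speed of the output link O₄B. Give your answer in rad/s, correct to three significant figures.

ω₂ = 8.23 rad/s
Differentiating the loop-closure r₂e^{iθ₂}+r₃e^{iθ₃}=r₁+r₄e^{iθ₄} gives r₂ω₂e^{iθ₂}+r₃ω₃e^{iθ₃}=r₄ω₄e^{iθ₄}.
Eliminating the other unknown: ω₄ = r₂ω₂ sin(θ₂−θ₃) / [r₄ sin(θ₄−θ₃)].
Numerator sine = -0.12533; denominator sine = -0.92119.
Result = 0.0199·8.23·(-0.12533) / (0.0543·(-0.92119)) = +0.41037 rad/s; magnitude 0.41037 rad/s.

0.410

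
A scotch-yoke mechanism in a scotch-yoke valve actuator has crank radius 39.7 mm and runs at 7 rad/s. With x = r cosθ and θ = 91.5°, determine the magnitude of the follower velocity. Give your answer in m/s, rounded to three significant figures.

ω = 7 rad/s
x = r cosθ ⇒ ẋ = −rω sinθ.
|v| = rω|sinθ| = 0.0397·7·|sin 91.5°| = 0.2778 m/s.

0.278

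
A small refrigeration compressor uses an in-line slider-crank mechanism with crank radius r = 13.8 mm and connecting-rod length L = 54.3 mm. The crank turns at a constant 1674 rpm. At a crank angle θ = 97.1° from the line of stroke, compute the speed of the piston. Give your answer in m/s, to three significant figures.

ω = 2π·1674/60 = 175.3 rad/s
For an in-line slider-crank, x = r cosθ + √(L² − r² sin²θ), so v = −rω sinθ·[1 + r cosθ/√(L² − r² sin²θ)].
With r = 0.0138 m, L = 0.0543 m, θ = 97.1°: √(L² − r² sin²θ) = 0.052545 m.
v = −0.0138·175.3·0.99233·[1 + 0.0138·-0.12360/0.052545] = -2.3227 m/s.
|v| = 2.3227 m/s.

2.32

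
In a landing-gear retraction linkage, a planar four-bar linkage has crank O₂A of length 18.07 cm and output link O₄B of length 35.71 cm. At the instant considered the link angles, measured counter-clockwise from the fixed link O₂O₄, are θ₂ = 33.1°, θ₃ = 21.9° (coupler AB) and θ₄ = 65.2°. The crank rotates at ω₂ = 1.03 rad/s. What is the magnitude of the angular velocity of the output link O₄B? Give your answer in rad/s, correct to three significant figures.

0.148

ω₂ = 1.03 rad/s
Differentiating the loop-closure r₂e^{iθ₂}+r₃e^{iθ₃}=r₁+r₄e^{iθ₄} gives r₂ω₂e^{iθ₂}+r₃ω₃e^{iθ₃}=r₄ω₄e^{iθ₄}.
Eliminating the other unknown: ω₄ = r₂ω₂ sin(θ₂−θ₃) / [r₄ sin(θ₄−θ₃)].
Numerator sine = +0.19423; denominator sine = +0.68582.
Result = 0.1807·1.03·(+0.19423) / (0.3571·(+0.68582)) = +0.14761 rad/s; magnitude 0.14761 rad/s.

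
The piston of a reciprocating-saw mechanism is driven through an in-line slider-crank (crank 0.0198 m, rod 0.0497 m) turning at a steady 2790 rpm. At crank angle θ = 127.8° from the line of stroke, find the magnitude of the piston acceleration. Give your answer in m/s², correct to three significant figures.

ω = 2π·2790/60 = 292.2 rad/s
x(θ) = r cosθ + √(L² − r² sin²θ); with ω constant, a = ω²·d²x/dθ².
d²x/dθ² = −r cosθ − r²(cos2θ)/√u − r⁴ sin²2θ/(4u^{3/2}),  u = L² − r² sin²θ = 0.00222532 m².
Substituting r = 0.0198 m, L = 0.0497 m, θ = 127.8°: d²x/dθ² = +0.013859 m.
a = ω²·d²x/dθ² = (292.2)²·(+0.013859) = +1183 m/s²;  |a| = 1183 m/s².

1180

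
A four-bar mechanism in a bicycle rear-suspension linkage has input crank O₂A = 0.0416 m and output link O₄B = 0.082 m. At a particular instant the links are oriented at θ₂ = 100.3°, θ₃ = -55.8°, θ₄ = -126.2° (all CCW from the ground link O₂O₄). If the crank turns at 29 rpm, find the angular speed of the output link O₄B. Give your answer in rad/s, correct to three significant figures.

0.663

ω₂ = 3.037 rad/s (from 29 rpm).
Differentiating the loop-closure r₂e^{iθ₂}+r₃e^{iθ₃}=r₁+r₄e^{iθ₄} gives r₂ω₂e^{iθ₂}+r₃ω₃e^{iθ₃}=r₄ω₄e^{iθ₄}.
Eliminating the other unknown: ω₄ = r₂ω₂ sin(θ₂−θ₃) / [r₄ sin(θ₄−θ₃)].
Numerator sine = +0.40514; denominator sine = -0.94206.
Result = 0.0416·3.037·(+0.40514) / (0.082·(-0.94206)) = -0.66258 rad/s; magnitude 0.66258 rad/s.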